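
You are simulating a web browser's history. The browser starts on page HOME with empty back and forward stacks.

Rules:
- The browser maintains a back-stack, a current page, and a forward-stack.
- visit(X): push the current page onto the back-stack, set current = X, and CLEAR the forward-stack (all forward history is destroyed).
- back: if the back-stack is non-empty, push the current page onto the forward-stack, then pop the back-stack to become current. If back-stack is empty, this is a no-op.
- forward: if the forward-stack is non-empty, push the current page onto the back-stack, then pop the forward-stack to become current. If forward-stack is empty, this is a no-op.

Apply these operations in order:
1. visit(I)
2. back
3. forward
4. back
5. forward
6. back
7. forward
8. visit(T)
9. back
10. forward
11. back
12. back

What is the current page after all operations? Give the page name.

After 1 (visit(I)): cur=I back=1 fwd=0
After 2 (back): cur=HOME back=0 fwd=1
After 3 (forward): cur=I back=1 fwd=0
After 4 (back): cur=HOME back=0 fwd=1
After 5 (forward): cur=I back=1 fwd=0
After 6 (back): cur=HOME back=0 fwd=1
After 7 (forward): cur=I back=1 fwd=0
After 8 (visit(T)): cur=T back=2 fwd=0
After 9 (back): cur=I back=1 fwd=1
After 10 (forward): cur=T back=2 fwd=0
After 11 (back): cur=I back=1 fwd=1
After 12 (back): cur=HOME back=0 fwd=2

Answer: HOME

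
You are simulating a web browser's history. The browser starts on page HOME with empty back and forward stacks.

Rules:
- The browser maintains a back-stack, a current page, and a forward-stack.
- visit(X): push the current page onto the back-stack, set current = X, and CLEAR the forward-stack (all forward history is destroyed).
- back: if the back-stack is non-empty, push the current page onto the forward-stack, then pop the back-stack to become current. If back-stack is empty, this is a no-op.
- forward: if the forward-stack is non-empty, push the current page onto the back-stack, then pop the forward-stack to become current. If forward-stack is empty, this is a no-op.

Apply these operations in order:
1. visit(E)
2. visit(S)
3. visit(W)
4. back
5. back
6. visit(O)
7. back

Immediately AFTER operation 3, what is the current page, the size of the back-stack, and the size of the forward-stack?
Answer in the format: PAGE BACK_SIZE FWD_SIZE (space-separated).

After 1 (visit(E)): cur=E back=1 fwd=0
After 2 (visit(S)): cur=S back=2 fwd=0
After 3 (visit(W)): cur=W back=3 fwd=0

W 3 0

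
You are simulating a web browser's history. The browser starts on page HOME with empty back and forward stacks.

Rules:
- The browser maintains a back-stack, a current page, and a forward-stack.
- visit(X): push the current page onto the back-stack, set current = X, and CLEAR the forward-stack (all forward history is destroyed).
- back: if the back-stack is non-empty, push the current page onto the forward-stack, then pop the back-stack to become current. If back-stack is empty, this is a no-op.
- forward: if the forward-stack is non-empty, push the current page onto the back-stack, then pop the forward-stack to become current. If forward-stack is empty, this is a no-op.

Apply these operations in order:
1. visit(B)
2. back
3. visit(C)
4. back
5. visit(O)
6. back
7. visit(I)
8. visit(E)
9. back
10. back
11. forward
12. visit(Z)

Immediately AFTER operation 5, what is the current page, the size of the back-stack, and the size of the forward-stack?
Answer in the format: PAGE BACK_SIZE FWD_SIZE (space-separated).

After 1 (visit(B)): cur=B back=1 fwd=0
After 2 (back): cur=HOME back=0 fwd=1
After 3 (visit(C)): cur=C back=1 fwd=0
After 4 (back): cur=HOME back=0 fwd=1
After 5 (visit(O)): cur=O back=1 fwd=0

O 1 0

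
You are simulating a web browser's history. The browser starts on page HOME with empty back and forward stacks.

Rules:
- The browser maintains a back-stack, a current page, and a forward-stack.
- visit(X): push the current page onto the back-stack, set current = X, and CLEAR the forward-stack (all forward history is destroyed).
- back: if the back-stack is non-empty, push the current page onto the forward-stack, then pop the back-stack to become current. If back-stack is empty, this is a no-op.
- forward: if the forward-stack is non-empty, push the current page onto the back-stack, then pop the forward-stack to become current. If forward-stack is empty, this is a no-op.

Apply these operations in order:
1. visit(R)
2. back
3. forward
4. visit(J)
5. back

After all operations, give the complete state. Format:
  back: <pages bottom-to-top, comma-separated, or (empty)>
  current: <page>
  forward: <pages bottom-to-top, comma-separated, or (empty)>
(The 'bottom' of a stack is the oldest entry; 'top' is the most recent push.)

After 1 (visit(R)): cur=R back=1 fwd=0
After 2 (back): cur=HOME back=0 fwd=1
After 3 (forward): cur=R back=1 fwd=0
After 4 (visit(J)): cur=J back=2 fwd=0
After 5 (back): cur=R back=1 fwd=1

Answer: back: HOME
current: R
forward: J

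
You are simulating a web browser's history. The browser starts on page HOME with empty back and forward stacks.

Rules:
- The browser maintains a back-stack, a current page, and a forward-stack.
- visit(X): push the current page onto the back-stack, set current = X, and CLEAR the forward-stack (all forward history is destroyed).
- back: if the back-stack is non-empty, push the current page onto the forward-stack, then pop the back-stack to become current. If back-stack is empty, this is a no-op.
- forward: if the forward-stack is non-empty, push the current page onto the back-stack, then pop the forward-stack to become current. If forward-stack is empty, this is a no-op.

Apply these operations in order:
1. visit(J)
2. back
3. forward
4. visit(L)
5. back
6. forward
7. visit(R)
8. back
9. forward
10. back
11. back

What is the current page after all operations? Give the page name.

After 1 (visit(J)): cur=J back=1 fwd=0
After 2 (back): cur=HOME back=0 fwd=1
After 3 (forward): cur=J back=1 fwd=0
After 4 (visit(L)): cur=L back=2 fwd=0
After 5 (back): cur=J back=1 fwd=1
After 6 (forward): cur=L back=2 fwd=0
After 7 (visit(R)): cur=R back=3 fwd=0
After 8 (back): cur=L back=2 fwd=1
After 9 (forward): cur=R back=3 fwd=0
After 10 (back): cur=L back=2 fwd=1
After 11 (back): cur=J back=1 fwd=2

Answer: J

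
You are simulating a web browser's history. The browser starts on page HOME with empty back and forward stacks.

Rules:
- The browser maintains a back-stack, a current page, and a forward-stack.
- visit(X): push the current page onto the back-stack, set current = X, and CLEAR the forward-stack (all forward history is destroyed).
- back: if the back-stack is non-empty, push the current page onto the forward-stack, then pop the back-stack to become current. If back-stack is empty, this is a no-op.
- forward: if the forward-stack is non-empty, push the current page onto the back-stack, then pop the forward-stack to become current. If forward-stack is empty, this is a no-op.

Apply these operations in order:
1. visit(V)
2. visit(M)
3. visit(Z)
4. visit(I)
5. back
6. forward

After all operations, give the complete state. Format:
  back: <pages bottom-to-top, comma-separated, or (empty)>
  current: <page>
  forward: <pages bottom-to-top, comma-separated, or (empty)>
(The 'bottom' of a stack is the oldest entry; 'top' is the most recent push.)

Answer: back: HOME,V,M,Z
current: I
forward: (empty)

Derivation:
After 1 (visit(V)): cur=V back=1 fwd=0
After 2 (visit(M)): cur=M back=2 fwd=0
After 3 (visit(Z)): cur=Z back=3 fwd=0
After 4 (visit(I)): cur=I back=4 fwd=0
After 5 (back): cur=Z back=3 fwd=1
After 6 (forward): cur=I back=4 fwd=0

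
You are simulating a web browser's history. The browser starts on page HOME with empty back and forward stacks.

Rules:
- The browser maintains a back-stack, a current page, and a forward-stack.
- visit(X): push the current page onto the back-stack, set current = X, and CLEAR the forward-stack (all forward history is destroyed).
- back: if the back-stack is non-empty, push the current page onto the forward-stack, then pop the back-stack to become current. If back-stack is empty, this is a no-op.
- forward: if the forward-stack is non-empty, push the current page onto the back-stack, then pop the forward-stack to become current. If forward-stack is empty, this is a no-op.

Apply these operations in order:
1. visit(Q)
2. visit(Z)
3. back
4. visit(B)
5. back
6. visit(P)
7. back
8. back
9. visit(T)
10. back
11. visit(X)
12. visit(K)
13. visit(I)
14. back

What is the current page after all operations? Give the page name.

Answer: K

Derivation:
After 1 (visit(Q)): cur=Q back=1 fwd=0
After 2 (visit(Z)): cur=Z back=2 fwd=0
After 3 (back): cur=Q back=1 fwd=1
After 4 (visit(B)): cur=B back=2 fwd=0
After 5 (back): cur=Q back=1 fwd=1
After 6 (visit(P)): cur=P back=2 fwd=0
After 7 (back): cur=Q back=1 fwd=1
After 8 (back): cur=HOME back=0 fwd=2
After 9 (visit(T)): cur=T back=1 fwd=0
After 10 (back): cur=HOME back=0 fwd=1
After 11 (visit(X)): cur=X back=1 fwd=0
After 12 (visit(K)): cur=K back=2 fwd=0
After 13 (visit(I)): cur=I back=3 fwd=0
After 14 (back): cur=K back=2 fwd=1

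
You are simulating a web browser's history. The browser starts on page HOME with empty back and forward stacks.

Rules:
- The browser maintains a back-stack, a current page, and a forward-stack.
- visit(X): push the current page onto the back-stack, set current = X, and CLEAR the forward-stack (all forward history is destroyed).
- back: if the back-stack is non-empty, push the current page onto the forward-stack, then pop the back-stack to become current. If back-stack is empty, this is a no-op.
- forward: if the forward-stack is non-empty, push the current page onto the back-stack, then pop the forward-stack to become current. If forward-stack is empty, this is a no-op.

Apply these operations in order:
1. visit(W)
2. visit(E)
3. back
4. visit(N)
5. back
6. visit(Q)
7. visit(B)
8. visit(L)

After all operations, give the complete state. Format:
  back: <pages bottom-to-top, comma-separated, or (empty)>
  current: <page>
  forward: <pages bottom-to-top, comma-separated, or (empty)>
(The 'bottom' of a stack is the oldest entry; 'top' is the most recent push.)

After 1 (visit(W)): cur=W back=1 fwd=0
After 2 (visit(E)): cur=E back=2 fwd=0
After 3 (back): cur=W back=1 fwd=1
After 4 (visit(N)): cur=N back=2 fwd=0
After 5 (back): cur=W back=1 fwd=1
After 6 (visit(Q)): cur=Q back=2 fwd=0
After 7 (visit(B)): cur=B back=3 fwd=0
After 8 (visit(L)): cur=L back=4 fwd=0

Answer: back: HOME,W,Q,B
current: L
forward: (empty)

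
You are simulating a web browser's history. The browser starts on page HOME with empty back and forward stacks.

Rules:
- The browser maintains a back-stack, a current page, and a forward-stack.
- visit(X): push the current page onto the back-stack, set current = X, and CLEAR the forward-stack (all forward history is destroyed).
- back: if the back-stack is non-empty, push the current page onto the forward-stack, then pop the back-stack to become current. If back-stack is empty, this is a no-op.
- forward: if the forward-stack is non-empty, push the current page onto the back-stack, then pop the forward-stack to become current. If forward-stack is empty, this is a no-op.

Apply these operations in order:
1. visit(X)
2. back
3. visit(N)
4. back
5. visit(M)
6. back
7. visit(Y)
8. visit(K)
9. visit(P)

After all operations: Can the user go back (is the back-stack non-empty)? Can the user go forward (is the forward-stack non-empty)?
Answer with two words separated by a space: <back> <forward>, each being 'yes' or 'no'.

After 1 (visit(X)): cur=X back=1 fwd=0
After 2 (back): cur=HOME back=0 fwd=1
After 3 (visit(N)): cur=N back=1 fwd=0
After 4 (back): cur=HOME back=0 fwd=1
After 5 (visit(M)): cur=M back=1 fwd=0
After 6 (back): cur=HOME back=0 fwd=1
After 7 (visit(Y)): cur=Y back=1 fwd=0
After 8 (visit(K)): cur=K back=2 fwd=0
After 9 (visit(P)): cur=P back=3 fwd=0

Answer: yes no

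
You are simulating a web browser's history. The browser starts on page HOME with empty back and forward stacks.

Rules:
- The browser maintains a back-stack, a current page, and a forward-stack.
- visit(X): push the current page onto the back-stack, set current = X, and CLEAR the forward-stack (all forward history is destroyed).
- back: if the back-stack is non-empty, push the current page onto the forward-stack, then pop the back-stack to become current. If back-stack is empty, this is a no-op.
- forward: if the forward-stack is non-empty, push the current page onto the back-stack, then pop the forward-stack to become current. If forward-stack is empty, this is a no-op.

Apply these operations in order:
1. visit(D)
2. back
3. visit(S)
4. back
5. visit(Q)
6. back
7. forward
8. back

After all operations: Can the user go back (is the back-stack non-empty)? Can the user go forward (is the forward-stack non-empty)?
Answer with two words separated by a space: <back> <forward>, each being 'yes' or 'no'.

Answer: no yes

Derivation:
After 1 (visit(D)): cur=D back=1 fwd=0
After 2 (back): cur=HOME back=0 fwd=1
After 3 (visit(S)): cur=S back=1 fwd=0
After 4 (back): cur=HOME back=0 fwd=1
After 5 (visit(Q)): cur=Q back=1 fwd=0
After 6 (back): cur=HOME back=0 fwd=1
After 7 (forward): cur=Q back=1 fwd=0
After 8 (back): cur=HOME back=0 fwd=1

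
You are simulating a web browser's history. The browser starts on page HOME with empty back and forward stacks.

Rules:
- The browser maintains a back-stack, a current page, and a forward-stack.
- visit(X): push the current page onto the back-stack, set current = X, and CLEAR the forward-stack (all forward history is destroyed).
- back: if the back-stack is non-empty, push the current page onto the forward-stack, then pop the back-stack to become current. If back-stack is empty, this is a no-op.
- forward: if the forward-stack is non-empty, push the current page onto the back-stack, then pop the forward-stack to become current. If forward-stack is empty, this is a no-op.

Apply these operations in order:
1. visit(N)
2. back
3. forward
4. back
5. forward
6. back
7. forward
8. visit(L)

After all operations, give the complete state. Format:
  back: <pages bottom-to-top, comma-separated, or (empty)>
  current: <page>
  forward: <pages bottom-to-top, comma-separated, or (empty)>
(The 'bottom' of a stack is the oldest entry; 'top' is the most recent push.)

Answer: back: HOME,N
current: L
forward: (empty)

Derivation:
After 1 (visit(N)): cur=N back=1 fwd=0
After 2 (back): cur=HOME back=0 fwd=1
After 3 (forward): cur=N back=1 fwd=0
After 4 (back): cur=HOME back=0 fwd=1
After 5 (forward): cur=N back=1 fwd=0
After 6 (back): cur=HOME back=0 fwd=1
After 7 (forward): cur=N back=1 fwd=0
After 8 (visit(L)): cur=L back=2 fwd=0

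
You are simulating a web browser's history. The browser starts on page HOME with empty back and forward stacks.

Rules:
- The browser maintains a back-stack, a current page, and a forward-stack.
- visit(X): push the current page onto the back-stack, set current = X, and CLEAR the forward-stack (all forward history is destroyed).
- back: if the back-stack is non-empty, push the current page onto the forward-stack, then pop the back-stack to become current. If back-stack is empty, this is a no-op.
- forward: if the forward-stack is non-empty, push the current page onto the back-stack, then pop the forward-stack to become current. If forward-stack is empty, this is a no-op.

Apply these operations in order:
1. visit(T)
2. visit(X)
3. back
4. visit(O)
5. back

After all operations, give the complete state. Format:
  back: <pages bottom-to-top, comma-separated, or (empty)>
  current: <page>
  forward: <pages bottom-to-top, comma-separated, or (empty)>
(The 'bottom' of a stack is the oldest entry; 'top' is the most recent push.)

Answer: back: HOME
current: T
forward: O

Derivation:
After 1 (visit(T)): cur=T back=1 fwd=0
After 2 (visit(X)): cur=X back=2 fwd=0
After 3 (back): cur=T back=1 fwd=1
After 4 (visit(O)): cur=O back=2 fwd=0
After 5 (back): cur=T back=1 fwd=1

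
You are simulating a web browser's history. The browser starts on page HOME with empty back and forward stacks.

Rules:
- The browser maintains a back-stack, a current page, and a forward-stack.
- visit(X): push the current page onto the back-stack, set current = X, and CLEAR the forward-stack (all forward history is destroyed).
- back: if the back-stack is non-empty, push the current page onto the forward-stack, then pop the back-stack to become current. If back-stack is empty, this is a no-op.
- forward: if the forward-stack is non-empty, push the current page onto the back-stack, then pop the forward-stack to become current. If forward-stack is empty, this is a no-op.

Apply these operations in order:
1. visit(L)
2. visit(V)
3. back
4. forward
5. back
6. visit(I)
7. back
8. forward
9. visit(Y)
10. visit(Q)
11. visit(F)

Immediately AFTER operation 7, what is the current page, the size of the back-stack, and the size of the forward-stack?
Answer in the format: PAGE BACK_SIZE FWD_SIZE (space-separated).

After 1 (visit(L)): cur=L back=1 fwd=0
After 2 (visit(V)): cur=V back=2 fwd=0
After 3 (back): cur=L back=1 fwd=1
After 4 (forward): cur=V back=2 fwd=0
After 5 (back): cur=L back=1 fwd=1
After 6 (visit(I)): cur=I back=2 fwd=0
After 7 (back): cur=L back=1 fwd=1

L 1 1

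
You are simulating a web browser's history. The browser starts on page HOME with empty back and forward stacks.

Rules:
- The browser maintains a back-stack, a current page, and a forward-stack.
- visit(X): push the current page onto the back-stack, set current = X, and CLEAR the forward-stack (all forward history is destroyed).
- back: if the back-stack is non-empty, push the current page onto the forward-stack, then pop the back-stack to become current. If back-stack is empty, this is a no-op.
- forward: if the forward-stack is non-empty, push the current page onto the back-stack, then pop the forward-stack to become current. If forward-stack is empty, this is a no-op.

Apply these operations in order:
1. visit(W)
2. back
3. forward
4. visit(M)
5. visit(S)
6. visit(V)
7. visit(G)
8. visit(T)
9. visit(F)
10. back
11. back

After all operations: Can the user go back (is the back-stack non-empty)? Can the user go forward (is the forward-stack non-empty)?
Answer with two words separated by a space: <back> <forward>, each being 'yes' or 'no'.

Answer: yes yes

Derivation:
After 1 (visit(W)): cur=W back=1 fwd=0
After 2 (back): cur=HOME back=0 fwd=1
After 3 (forward): cur=W back=1 fwd=0
After 4 (visit(M)): cur=M back=2 fwd=0
After 5 (visit(S)): cur=S back=3 fwd=0
After 6 (visit(V)): cur=V back=4 fwd=0
After 7 (visit(G)): cur=G back=5 fwd=0
After 8 (visit(T)): cur=T back=6 fwd=0
After 9 (visit(F)): cur=F back=7 fwd=0
After 10 (back): cur=T back=6 fwd=1
After 11 (back): cur=G back=5 fwd=2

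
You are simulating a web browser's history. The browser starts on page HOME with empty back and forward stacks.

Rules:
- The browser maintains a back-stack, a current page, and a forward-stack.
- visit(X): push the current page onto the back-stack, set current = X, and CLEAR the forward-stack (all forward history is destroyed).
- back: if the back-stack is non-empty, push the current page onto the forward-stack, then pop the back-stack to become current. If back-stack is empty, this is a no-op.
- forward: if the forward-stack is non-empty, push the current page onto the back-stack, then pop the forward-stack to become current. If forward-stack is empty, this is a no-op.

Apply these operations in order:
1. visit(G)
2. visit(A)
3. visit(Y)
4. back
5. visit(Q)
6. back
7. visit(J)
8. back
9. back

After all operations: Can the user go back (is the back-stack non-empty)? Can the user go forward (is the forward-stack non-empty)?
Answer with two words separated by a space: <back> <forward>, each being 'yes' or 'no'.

After 1 (visit(G)): cur=G back=1 fwd=0
After 2 (visit(A)): cur=A back=2 fwd=0
After 3 (visit(Y)): cur=Y back=3 fwd=0
After 4 (back): cur=A back=2 fwd=1
After 5 (visit(Q)): cur=Q back=3 fwd=0
After 6 (back): cur=A back=2 fwd=1
After 7 (visit(J)): cur=J back=3 fwd=0
After 8 (back): cur=A back=2 fwd=1
After 9 (back): cur=G back=1 fwd=2

Answer: yes yes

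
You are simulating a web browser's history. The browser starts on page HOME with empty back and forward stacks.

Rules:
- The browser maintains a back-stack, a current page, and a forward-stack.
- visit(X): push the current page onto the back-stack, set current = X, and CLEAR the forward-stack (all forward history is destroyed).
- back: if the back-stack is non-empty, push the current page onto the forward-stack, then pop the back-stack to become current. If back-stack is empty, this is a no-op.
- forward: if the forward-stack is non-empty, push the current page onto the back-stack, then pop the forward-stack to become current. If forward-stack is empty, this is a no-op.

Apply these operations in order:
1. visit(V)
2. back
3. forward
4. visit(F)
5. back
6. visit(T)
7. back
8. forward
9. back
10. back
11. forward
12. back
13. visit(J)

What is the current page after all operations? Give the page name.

Answer: J

Derivation:
After 1 (visit(V)): cur=V back=1 fwd=0
After 2 (back): cur=HOME back=0 fwd=1
After 3 (forward): cur=V back=1 fwd=0
After 4 (visit(F)): cur=F back=2 fwd=0
After 5 (back): cur=V back=1 fwd=1
After 6 (visit(T)): cur=T back=2 fwd=0
After 7 (back): cur=V back=1 fwd=1
After 8 (forward): cur=T back=2 fwd=0
After 9 (back): cur=V back=1 fwd=1
After 10 (back): cur=HOME back=0 fwd=2
After 11 (forward): cur=V back=1 fwd=1
After 12 (back): cur=HOME back=0 fwd=2
After 13 (visit(J)): cur=J back=1 fwd=0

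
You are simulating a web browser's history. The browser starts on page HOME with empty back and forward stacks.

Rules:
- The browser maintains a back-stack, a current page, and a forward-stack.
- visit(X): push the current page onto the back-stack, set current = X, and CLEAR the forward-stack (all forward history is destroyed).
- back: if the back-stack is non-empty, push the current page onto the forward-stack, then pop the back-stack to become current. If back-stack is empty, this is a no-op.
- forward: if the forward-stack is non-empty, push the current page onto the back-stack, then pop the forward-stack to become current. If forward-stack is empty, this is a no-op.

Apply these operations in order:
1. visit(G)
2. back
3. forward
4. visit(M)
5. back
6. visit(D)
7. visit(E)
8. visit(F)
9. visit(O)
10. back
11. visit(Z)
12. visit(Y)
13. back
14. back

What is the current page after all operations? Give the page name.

After 1 (visit(G)): cur=G back=1 fwd=0
After 2 (back): cur=HOME back=0 fwd=1
After 3 (forward): cur=G back=1 fwd=0
After 4 (visit(M)): cur=M back=2 fwd=0
After 5 (back): cur=G back=1 fwd=1
After 6 (visit(D)): cur=D back=2 fwd=0
After 7 (visit(E)): cur=E back=3 fwd=0
After 8 (visit(F)): cur=F back=4 fwd=0
After 9 (visit(O)): cur=O back=5 fwd=0
After 10 (back): cur=F back=4 fwd=1
After 11 (visit(Z)): cur=Z back=5 fwd=0
After 12 (visit(Y)): cur=Y back=6 fwd=0
After 13 (back): cur=Z back=5 fwd=1
After 14 (back): cur=F back=4 fwd=2

Answer: F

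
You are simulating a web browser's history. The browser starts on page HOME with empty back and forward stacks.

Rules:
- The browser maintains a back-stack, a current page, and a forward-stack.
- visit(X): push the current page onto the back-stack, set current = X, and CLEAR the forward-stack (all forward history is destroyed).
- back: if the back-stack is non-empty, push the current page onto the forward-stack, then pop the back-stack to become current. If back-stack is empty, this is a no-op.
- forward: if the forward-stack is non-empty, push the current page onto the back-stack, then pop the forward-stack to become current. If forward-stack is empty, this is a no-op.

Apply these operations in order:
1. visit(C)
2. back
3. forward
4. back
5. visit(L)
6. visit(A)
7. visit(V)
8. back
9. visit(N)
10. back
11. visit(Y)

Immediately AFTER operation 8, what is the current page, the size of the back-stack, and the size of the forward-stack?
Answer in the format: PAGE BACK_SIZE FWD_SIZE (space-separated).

After 1 (visit(C)): cur=C back=1 fwd=0
After 2 (back): cur=HOME back=0 fwd=1
After 3 (forward): cur=C back=1 fwd=0
After 4 (back): cur=HOME back=0 fwd=1
After 5 (visit(L)): cur=L back=1 fwd=0
After 6 (visit(A)): cur=A back=2 fwd=0
After 7 (visit(V)): cur=V back=3 fwd=0
After 8 (back): cur=A back=2 fwd=1

A 2 1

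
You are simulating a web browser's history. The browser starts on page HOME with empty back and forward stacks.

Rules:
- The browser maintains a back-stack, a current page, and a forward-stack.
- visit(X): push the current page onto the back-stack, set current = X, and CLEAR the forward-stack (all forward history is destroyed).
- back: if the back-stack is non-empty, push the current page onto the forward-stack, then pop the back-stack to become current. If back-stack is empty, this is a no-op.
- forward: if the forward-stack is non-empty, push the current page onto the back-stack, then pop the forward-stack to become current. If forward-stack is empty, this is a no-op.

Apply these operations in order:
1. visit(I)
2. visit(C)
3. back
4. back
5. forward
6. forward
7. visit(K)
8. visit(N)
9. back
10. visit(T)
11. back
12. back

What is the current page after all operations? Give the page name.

After 1 (visit(I)): cur=I back=1 fwd=0
After 2 (visit(C)): cur=C back=2 fwd=0
After 3 (back): cur=I back=1 fwd=1
After 4 (back): cur=HOME back=0 fwd=2
After 5 (forward): cur=I back=1 fwd=1
After 6 (forward): cur=C back=2 fwd=0
After 7 (visit(K)): cur=K back=3 fwd=0
After 8 (visit(N)): cur=N back=4 fwd=0
After 9 (back): cur=K back=3 fwd=1
After 10 (visit(T)): cur=T back=4 fwd=0
After 11 (back): cur=K back=3 fwd=1
After 12 (back): cur=C back=2 fwd=2

Answer: C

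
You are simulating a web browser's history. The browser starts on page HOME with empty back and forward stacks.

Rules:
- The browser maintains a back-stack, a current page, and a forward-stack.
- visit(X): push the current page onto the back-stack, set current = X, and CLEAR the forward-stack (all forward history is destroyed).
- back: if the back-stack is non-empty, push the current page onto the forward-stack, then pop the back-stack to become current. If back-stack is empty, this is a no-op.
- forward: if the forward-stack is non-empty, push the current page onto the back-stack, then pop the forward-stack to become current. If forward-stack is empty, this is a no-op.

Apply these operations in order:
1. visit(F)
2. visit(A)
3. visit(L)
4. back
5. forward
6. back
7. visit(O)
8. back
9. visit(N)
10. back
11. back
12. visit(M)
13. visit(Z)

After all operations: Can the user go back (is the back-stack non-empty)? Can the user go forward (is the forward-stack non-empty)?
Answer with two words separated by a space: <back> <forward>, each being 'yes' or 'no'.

Answer: yes no

Derivation:
After 1 (visit(F)): cur=F back=1 fwd=0
After 2 (visit(A)): cur=A back=2 fwd=0
After 3 (visit(L)): cur=L back=3 fwd=0
After 4 (back): cur=A back=2 fwd=1
After 5 (forward): cur=L back=3 fwd=0
After 6 (back): cur=A back=2 fwd=1
After 7 (visit(O)): cur=O back=3 fwd=0
After 8 (back): cur=A back=2 fwd=1
After 9 (visit(N)): cur=N back=3 fwd=0
After 10 (back): cur=A back=2 fwd=1
After 11 (back): cur=F back=1 fwd=2
After 12 (visit(M)): cur=M back=2 fwd=0
After 13 (visit(Z)): cur=Z back=3 fwd=0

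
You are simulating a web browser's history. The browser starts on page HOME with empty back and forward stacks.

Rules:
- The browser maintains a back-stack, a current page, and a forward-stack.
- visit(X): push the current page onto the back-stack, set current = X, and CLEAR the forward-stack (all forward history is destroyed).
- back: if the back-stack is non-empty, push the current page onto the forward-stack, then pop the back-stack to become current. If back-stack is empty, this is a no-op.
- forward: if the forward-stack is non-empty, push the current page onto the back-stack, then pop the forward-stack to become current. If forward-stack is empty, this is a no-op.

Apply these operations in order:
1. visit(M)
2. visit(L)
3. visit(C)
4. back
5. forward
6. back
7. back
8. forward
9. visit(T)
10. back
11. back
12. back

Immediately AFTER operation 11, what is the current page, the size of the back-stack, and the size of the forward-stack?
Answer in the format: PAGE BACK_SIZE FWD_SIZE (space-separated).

After 1 (visit(M)): cur=M back=1 fwd=0
After 2 (visit(L)): cur=L back=2 fwd=0
After 3 (visit(C)): cur=C back=3 fwd=0
After 4 (back): cur=L back=2 fwd=1
After 5 (forward): cur=C back=3 fwd=0
After 6 (back): cur=L back=2 fwd=1
After 7 (back): cur=M back=1 fwd=2
After 8 (forward): cur=L back=2 fwd=1
After 9 (visit(T)): cur=T back=3 fwd=0
After 10 (back): cur=L back=2 fwd=1
After 11 (back): cur=M back=1 fwd=2

M 1 2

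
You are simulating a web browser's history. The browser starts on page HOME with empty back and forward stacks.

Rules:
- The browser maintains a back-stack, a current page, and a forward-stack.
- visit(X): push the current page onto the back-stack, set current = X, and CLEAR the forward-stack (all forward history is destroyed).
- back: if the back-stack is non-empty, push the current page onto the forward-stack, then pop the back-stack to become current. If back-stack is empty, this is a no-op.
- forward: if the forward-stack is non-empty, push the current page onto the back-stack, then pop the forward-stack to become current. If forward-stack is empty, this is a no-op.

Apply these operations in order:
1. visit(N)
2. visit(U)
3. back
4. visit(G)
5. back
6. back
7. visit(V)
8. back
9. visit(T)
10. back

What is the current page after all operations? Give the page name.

Answer: HOME

Derivation:
After 1 (visit(N)): cur=N back=1 fwd=0
After 2 (visit(U)): cur=U back=2 fwd=0
After 3 (back): cur=N back=1 fwd=1
After 4 (visit(G)): cur=G back=2 fwd=0
After 5 (back): cur=N back=1 fwd=1
After 6 (back): cur=HOME back=0 fwd=2
After 7 (visit(V)): cur=V back=1 fwd=0
After 8 (back): cur=HOME back=0 fwd=1
After 9 (visit(T)): cur=T back=1 fwd=0
After 10 (back): cur=HOME back=0 fwd=1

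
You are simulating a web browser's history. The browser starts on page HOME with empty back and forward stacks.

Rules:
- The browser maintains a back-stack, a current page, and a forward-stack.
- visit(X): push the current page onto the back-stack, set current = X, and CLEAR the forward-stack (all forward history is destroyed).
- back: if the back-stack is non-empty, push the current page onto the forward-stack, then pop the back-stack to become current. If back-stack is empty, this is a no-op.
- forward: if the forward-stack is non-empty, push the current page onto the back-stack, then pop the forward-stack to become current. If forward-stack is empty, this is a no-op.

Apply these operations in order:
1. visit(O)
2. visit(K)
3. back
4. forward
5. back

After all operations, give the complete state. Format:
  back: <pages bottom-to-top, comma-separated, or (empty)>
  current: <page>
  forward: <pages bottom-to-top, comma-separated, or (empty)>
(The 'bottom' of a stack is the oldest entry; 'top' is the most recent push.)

After 1 (visit(O)): cur=O back=1 fwd=0
After 2 (visit(K)): cur=K back=2 fwd=0
After 3 (back): cur=O back=1 fwd=1
After 4 (forward): cur=K back=2 fwd=0
After 5 (back): cur=O back=1 fwd=1

Answer: back: HOME
current: O
forward: K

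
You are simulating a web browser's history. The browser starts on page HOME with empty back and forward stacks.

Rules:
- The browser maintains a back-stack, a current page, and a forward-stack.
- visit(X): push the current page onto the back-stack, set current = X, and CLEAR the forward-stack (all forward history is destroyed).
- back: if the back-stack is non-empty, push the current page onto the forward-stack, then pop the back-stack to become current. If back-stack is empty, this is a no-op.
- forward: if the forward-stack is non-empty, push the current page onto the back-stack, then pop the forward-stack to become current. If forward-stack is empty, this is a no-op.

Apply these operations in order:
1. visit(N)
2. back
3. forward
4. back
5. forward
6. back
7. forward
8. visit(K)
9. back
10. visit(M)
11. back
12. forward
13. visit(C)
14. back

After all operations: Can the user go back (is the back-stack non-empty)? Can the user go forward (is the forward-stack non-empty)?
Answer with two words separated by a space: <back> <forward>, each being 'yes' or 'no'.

Answer: yes yes

Derivation:
After 1 (visit(N)): cur=N back=1 fwd=0
After 2 (back): cur=HOME back=0 fwd=1
After 3 (forward): cur=N back=1 fwd=0
After 4 (back): cur=HOME back=0 fwd=1
After 5 (forward): cur=N back=1 fwd=0
After 6 (back): cur=HOME back=0 fwd=1
After 7 (forward): cur=N back=1 fwd=0
After 8 (visit(K)): cur=K back=2 fwd=0
After 9 (back): cur=N back=1 fwd=1
After 10 (visit(M)): cur=M back=2 fwd=0
After 11 (back): cur=N back=1 fwd=1
After 12 (forward): cur=M back=2 fwd=0
After 13 (visit(C)): cur=C back=3 fwd=0
After 14 (back): cur=M back=2 fwd=1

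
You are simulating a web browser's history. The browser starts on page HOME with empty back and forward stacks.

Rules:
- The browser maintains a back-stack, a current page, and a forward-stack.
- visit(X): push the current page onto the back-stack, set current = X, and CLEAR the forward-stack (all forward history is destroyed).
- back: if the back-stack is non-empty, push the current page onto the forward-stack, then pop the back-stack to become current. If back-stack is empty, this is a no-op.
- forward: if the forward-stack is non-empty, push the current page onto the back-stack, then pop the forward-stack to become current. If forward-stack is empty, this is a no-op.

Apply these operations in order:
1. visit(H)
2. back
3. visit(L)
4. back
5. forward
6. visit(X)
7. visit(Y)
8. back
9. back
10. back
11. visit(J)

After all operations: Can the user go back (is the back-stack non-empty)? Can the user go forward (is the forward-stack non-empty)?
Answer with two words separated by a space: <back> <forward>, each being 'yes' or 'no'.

Answer: yes no

Derivation:
After 1 (visit(H)): cur=H back=1 fwd=0
After 2 (back): cur=HOME back=0 fwd=1
After 3 (visit(L)): cur=L back=1 fwd=0
After 4 (back): cur=HOME back=0 fwd=1
After 5 (forward): cur=L back=1 fwd=0
After 6 (visit(X)): cur=X back=2 fwd=0
After 7 (visit(Y)): cur=Y back=3 fwd=0
After 8 (back): cur=X back=2 fwd=1
After 9 (back): cur=L back=1 fwd=2
After 10 (back): cur=HOME back=0 fwd=3
After 11 (visit(J)): cur=J back=1 fwd=0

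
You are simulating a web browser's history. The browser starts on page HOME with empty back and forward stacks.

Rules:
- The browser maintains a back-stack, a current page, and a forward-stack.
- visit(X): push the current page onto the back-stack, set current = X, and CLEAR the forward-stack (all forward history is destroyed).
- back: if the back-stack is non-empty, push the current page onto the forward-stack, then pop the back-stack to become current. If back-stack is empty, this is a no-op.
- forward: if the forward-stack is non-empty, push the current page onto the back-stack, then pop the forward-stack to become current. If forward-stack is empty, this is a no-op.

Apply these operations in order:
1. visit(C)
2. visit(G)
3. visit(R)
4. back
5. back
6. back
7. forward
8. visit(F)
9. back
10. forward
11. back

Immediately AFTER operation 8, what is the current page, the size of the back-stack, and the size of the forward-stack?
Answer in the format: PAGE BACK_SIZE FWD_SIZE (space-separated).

After 1 (visit(C)): cur=C back=1 fwd=0
After 2 (visit(G)): cur=G back=2 fwd=0
After 3 (visit(R)): cur=R back=3 fwd=0
After 4 (back): cur=G back=2 fwd=1
After 5 (back): cur=C back=1 fwd=2
After 6 (back): cur=HOME back=0 fwd=3
After 7 (forward): cur=C back=1 fwd=2
After 8 (visit(F)): cur=F back=2 fwd=0

F 2 0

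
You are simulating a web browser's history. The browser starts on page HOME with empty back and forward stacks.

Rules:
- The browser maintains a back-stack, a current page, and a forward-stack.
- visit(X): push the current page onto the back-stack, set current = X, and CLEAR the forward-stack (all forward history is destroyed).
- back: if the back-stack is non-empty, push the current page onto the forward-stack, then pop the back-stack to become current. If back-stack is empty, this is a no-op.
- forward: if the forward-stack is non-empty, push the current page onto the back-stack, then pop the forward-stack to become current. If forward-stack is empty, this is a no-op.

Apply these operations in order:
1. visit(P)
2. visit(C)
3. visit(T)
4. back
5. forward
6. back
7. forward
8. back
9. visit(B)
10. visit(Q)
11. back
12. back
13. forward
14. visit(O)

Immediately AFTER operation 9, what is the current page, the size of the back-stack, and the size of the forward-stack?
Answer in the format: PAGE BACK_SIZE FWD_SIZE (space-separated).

After 1 (visit(P)): cur=P back=1 fwd=0
After 2 (visit(C)): cur=C back=2 fwd=0
After 3 (visit(T)): cur=T back=3 fwd=0
After 4 (back): cur=C back=2 fwd=1
After 5 (forward): cur=T back=3 fwd=0
After 6 (back): cur=C back=2 fwd=1
After 7 (forward): cur=T back=3 fwd=0
After 8 (back): cur=C back=2 fwd=1
After 9 (visit(B)): cur=B back=3 fwd=0

B 3 0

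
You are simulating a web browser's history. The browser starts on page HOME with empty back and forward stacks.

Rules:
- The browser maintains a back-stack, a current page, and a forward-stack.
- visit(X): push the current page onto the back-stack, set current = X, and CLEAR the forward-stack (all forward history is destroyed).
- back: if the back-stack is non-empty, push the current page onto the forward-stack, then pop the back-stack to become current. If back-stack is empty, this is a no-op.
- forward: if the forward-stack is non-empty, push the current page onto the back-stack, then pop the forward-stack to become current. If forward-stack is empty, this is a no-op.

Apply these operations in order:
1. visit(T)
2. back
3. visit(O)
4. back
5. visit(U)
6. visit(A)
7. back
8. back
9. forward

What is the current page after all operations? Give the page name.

Answer: U

Derivation:
After 1 (visit(T)): cur=T back=1 fwd=0
After 2 (back): cur=HOME back=0 fwd=1
After 3 (visit(O)): cur=O back=1 fwd=0
After 4 (back): cur=HOME back=0 fwd=1
After 5 (visit(U)): cur=U back=1 fwd=0
After 6 (visit(A)): cur=A back=2 fwd=0
After 7 (back): cur=U back=1 fwd=1
After 8 (back): cur=HOME back=0 fwd=2
After 9 (forward): cur=U back=1 fwd=1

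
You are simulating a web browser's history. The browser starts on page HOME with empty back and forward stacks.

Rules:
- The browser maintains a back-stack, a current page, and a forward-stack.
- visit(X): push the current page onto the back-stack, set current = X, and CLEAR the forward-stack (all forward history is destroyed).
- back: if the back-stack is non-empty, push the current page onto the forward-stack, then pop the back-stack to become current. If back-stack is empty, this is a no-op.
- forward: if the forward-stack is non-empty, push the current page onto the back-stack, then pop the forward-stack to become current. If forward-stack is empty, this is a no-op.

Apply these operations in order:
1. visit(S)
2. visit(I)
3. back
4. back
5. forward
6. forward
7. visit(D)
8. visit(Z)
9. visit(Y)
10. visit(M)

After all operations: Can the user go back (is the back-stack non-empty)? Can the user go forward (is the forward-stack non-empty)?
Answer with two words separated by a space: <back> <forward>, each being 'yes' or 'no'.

Answer: yes no

Derivation:
After 1 (visit(S)): cur=S back=1 fwd=0
After 2 (visit(I)): cur=I back=2 fwd=0
After 3 (back): cur=S back=1 fwd=1
After 4 (back): cur=HOME back=0 fwd=2
After 5 (forward): cur=S back=1 fwd=1
After 6 (forward): cur=I back=2 fwd=0
After 7 (visit(D)): cur=D back=3 fwd=0
After 8 (visit(Z)): cur=Z back=4 fwd=0
After 9 (visit(Y)): cur=Y back=5 fwd=0
After 10 (visit(M)): cur=M back=6 fwd=0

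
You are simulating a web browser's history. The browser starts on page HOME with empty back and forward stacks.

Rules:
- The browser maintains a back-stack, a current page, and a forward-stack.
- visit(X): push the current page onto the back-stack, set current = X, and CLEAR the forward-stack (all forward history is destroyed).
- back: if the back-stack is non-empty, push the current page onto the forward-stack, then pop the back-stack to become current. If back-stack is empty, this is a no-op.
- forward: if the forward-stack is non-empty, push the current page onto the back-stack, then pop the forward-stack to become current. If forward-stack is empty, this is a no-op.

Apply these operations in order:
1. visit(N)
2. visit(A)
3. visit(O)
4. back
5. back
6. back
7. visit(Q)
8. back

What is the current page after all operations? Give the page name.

After 1 (visit(N)): cur=N back=1 fwd=0
After 2 (visit(A)): cur=A back=2 fwd=0
After 3 (visit(O)): cur=O back=3 fwd=0
After 4 (back): cur=A back=2 fwd=1
After 5 (back): cur=N back=1 fwd=2
After 6 (back): cur=HOME back=0 fwd=3
After 7 (visit(Q)): cur=Q back=1 fwd=0
After 8 (back): cur=HOME back=0 fwd=1

Answer: HOME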